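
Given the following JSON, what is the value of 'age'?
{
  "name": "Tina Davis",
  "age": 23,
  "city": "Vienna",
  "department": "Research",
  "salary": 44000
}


Looking up field 'age'
Value: 23

23


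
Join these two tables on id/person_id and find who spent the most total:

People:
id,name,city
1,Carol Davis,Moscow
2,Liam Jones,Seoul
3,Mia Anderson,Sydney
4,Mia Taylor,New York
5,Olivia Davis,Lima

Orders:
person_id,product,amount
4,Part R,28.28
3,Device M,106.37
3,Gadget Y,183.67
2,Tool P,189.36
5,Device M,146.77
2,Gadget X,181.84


Join on: people.id = orders.person_id

Joined rows:
  Mia Taylor (New York) bought Part R for $28.28
  Mia Anderson (Sydney) bought Device M for $106.37
  Mia Anderson (Sydney) bought Gadget Y for $183.67
  Liam Jones (Seoul) bought Tool P for $189.36
  Olivia Davis (Lima) bought Device M for $146.77
  Liam Jones (Seoul) bought Gadget X for $181.84

Total per person:
  Liam Jones: $371.20
  Mia Anderson: $290.04
  Olivia Davis: $146.77
  Mia Taylor: $28.28

Top spender: Liam Jones ($371.20)

Liam Jones ($371.20)


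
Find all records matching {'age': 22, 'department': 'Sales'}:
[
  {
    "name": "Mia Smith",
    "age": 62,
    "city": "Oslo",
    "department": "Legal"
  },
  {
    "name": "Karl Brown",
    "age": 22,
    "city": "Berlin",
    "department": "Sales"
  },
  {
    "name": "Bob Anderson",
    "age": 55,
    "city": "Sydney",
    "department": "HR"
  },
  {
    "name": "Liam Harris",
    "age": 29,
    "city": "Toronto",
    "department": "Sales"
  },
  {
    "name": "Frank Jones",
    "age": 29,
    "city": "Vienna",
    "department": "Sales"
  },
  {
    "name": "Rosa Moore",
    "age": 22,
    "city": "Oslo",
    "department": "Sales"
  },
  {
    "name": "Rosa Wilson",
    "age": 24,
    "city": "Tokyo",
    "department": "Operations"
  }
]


Search criteria: {'age': 22, 'department': 'Sales'}

Checking 7 records:
  Mia Smith: {age: 62, department: Legal}
  Karl Brown: {age: 22, department: Sales} <-- MATCH
  Bob Anderson: {age: 55, department: HR}
  Liam Harris: {age: 29, department: Sales}
  Frank Jones: {age: 29, department: Sales}
  Rosa Moore: {age: 22, department: Sales} <-- MATCH
  Rosa Wilson: {age: 24, department: Operations}

Matches: ["Karl Brown", "Rosa Moore"]

["Karl Brown", "Rosa Moore"]


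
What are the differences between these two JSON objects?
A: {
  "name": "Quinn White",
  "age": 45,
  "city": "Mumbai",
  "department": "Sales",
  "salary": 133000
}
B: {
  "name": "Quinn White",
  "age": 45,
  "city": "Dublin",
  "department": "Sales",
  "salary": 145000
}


Comparing each field (in key order):
  name: same
  age: same
  city: DIFFERENT
  department: same
  salary: DIFFERENT
Differences:
  city: Mumbai -> Dublin
  salary: 133000 -> 145000

2 field(s) changed

2 changes: city, salary


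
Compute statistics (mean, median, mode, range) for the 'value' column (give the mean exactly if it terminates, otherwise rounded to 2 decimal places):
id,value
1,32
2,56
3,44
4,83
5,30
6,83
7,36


Data: [32, 56, 44, 83, 30, 83, 36]
Count: 7
Sum: 364
Mean: 364/7 = 52
Sorted: [30, 32, 36, 44, 56, 83, 83]
Median: 44.0
Mode: 83 (2 times)
Range: 83 - 30 = 53
Min: 30, Max: 83

mean=52, median=44.0, mode=83, range=53


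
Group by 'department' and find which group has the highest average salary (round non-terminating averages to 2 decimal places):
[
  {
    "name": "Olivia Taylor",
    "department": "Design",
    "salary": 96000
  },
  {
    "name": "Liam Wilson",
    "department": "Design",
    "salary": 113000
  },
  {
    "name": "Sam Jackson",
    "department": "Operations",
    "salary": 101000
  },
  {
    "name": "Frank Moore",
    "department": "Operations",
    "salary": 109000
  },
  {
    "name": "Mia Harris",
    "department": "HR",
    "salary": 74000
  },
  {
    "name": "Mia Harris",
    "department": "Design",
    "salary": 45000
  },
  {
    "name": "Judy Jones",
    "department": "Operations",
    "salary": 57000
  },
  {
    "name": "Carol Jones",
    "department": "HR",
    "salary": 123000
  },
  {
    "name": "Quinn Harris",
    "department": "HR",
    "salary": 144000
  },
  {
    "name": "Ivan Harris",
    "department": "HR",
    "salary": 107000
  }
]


Group by: department

Groups:
  Design: 3 people, avg salary = 254000/3 ≈ $84666.67
  HR: 4 people, avg salary = 448000/4 = $112000
  Operations: 3 people, avg salary = 267000/3 = $89000

Highest average salary: HR ($112000)

HR ($112000)


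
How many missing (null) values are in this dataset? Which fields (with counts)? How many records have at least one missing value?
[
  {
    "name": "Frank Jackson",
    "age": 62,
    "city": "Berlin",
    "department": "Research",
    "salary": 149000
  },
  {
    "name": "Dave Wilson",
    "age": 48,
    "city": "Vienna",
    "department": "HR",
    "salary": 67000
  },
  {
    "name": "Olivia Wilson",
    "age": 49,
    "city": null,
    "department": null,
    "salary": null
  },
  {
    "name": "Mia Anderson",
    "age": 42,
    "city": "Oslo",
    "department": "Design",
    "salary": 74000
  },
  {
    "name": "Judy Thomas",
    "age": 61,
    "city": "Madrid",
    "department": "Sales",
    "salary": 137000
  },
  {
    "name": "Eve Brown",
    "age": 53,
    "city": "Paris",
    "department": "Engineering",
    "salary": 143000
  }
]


Checking for missing (null) values in 6 records:

  Frank Jackson: complete
  Dave Wilson: complete
  Olivia Wilson: city, department, salary
  Mia Anderson: complete
  Judy Thomas: complete
  Eve Brown: complete

Per field:
  name: 0 missing
  age: 0 missing
  city: 1 missing
  department: 1 missing
  salary: 1 missing

Total missing values: 3
Records with any missing: 1

3 missing values (city: 1, department: 1, salary: 1); 1 incomplete records


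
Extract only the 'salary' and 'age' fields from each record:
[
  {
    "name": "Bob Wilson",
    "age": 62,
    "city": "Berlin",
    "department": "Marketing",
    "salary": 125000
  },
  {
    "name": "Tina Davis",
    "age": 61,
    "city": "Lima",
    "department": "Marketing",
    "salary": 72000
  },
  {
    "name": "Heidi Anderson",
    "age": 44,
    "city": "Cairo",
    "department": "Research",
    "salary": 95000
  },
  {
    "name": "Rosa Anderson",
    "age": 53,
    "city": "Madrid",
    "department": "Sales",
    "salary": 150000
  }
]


Original: 4 records with fields: name, age, city, department, salary
Keep: ['salary', 'age']
Drop: ['name', 'city', 'department']
Result: 4 records, 2 fields each

[
  {
    "salary": 125000,
    "age": 62
  },
  {
    "salary": 72000,
    "age": 61
  },
  {
    "salary": 95000,
    "age": 44
  },
  {
    "salary": 150000,
    "age": 53
  }
]


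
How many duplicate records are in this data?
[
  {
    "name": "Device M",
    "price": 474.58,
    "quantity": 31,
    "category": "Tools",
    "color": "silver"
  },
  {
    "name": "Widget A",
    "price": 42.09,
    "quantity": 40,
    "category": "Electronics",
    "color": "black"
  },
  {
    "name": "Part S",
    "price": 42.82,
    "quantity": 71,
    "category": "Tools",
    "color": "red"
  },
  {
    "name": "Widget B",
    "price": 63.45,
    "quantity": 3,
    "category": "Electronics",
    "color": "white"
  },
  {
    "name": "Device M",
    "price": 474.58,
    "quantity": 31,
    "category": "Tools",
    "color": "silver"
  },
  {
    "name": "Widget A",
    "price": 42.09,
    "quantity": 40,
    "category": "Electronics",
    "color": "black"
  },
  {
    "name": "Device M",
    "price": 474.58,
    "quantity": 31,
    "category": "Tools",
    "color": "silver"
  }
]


Checking 7 records for duplicates:

  Row 1: Device M ($474.58, qty 31)
  Row 2: Widget A ($42.09, qty 40)
  Row 3: Part S ($42.82, qty 71)
  Row 4: Widget B ($63.45, qty 3)
  Row 5: Device M ($474.58, qty 31) <-- DUPLICATE
  Row 6: Widget A ($42.09, qty 40) <-- DUPLICATE
  Row 7: Device M ($474.58, qty 31) <-- DUPLICATE

Duplicates found: 3
Unique records: 4

3 duplicates, 4 unique


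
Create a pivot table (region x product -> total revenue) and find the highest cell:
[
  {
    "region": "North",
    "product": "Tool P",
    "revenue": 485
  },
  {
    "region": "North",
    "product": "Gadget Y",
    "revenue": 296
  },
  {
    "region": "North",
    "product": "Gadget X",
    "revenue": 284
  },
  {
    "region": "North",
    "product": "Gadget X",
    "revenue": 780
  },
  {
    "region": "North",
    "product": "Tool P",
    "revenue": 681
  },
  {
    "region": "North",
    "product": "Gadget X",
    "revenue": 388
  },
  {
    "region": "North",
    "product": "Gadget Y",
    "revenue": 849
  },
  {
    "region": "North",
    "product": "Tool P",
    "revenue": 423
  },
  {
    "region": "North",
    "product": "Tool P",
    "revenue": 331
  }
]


Pivot: region (rows) x product (columns) -> total revenue

     Gadget X      Gadget Y      Tool P      
North         1452          1145          1920  

Highest: North / Tool P = $1920

North / Tool P = $1920


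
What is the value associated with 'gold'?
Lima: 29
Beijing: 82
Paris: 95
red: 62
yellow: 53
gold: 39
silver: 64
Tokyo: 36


Looking up key 'gold'
Value: 39

39


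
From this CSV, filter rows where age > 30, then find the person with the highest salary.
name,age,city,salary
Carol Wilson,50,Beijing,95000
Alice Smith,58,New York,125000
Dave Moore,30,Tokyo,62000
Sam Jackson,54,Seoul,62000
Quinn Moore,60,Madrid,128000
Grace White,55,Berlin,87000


Filter: age > 30
Sort by: salary (descending)

Filtered records (5):
  Quinn Moore, age 60, salary $128000
  Alice Smith, age 58, salary $125000
  Carol Wilson, age 50, salary $95000
  Grace White, age 55, salary $87000
  Sam Jackson, age 54, salary $62000

Highest salary: Quinn Moore ($128000)

Quinn Moore


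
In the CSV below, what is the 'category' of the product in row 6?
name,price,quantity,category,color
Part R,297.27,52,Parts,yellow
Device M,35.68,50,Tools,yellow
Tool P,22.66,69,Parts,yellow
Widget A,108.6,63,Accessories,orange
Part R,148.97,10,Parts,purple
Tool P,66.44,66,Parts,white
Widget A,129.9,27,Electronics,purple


Query: Row 6 ('Tool P'), column 'category'
Value: Parts

Parts


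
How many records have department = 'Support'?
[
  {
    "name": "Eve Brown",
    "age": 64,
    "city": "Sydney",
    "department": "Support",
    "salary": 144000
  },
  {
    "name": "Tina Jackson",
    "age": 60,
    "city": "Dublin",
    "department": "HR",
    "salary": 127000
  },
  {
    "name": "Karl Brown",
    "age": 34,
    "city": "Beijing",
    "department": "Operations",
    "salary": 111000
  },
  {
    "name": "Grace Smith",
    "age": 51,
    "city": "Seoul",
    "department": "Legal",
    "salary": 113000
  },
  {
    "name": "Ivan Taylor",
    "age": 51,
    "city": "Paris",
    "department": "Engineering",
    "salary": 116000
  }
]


Data: 5 records
Condition: department = 'Support'

Checking each record:
  Eve Brown: Support MATCH
  Tina Jackson: HR
  Karl Brown: Operations
  Grace Smith: Legal
  Ivan Taylor: Engineering

Count: 1

1


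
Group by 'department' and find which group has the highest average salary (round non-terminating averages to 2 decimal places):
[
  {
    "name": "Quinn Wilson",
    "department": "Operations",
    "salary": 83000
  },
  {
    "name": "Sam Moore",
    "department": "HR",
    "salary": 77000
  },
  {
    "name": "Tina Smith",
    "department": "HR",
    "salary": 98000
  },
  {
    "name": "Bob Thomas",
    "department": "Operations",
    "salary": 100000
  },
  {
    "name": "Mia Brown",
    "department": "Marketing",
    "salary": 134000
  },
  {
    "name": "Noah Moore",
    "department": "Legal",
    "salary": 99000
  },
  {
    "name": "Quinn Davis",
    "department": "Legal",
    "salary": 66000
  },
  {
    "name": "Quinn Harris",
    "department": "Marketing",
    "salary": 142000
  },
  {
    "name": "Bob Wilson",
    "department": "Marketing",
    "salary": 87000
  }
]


Group by: department

Groups:
  HR: 2 people, avg salary = 175000/2 = $87500
  Legal: 2 people, avg salary = 165000/2 = $82500
  Marketing: 3 people, avg salary = 363000/3 = $121000
  Operations: 2 people, avg salary = 183000/2 = $91500

Highest average salary: Marketing ($121000)

Marketing ($121000)


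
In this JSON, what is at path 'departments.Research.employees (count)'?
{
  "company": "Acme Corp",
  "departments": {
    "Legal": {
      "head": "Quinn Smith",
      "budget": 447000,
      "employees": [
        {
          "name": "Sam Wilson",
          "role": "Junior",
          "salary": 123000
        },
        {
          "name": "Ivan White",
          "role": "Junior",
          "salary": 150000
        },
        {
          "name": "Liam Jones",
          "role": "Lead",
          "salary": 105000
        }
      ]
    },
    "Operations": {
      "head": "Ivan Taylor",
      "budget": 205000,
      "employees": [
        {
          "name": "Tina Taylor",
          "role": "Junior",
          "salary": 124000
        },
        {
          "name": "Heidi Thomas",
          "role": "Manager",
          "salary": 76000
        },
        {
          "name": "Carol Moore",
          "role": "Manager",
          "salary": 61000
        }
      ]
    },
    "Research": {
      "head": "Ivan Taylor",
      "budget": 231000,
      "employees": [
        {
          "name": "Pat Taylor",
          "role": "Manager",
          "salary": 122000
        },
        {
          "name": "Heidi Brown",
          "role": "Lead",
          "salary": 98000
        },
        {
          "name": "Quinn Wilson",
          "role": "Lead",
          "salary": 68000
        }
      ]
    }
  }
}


Path: departments.Research.employees (count)

Navigate:
  -> departments
  -> Research
  -> employees (array, length 3)

3


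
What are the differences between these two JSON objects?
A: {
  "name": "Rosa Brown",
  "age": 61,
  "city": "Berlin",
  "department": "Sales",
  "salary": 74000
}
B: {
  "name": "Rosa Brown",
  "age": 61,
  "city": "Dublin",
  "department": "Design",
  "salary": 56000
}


Comparing each field (in key order):
  name: same
  age: same
  city: DIFFERENT
  department: DIFFERENT
  salary: DIFFERENT
Differences:
  city: Berlin -> Dublin
  department: Sales -> Design
  salary: 74000 -> 56000

3 field(s) changed

3 changes: city, department, salary


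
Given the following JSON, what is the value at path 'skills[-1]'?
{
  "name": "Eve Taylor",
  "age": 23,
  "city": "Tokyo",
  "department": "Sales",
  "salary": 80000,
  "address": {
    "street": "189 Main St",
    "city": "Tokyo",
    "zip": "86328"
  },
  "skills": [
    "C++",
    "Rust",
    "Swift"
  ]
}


Query: skills[-1]
Path: skills -> last element
Value: Swift

Swift


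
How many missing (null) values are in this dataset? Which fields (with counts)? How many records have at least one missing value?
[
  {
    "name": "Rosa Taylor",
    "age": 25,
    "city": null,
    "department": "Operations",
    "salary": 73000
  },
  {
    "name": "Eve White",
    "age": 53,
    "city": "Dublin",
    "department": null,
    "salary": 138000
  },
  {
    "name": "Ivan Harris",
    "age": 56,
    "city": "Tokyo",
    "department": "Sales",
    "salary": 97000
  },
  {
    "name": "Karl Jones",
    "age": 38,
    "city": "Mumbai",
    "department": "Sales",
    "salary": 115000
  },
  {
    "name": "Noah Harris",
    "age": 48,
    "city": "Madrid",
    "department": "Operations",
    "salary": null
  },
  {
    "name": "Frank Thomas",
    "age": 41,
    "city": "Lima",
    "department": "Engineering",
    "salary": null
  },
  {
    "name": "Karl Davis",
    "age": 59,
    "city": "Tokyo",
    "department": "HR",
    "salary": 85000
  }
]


Checking for missing (null) values in 7 records:

  Rosa Taylor: city
  Eve White: department
  Ivan Harris: complete
  Karl Jones: complete
  Noah Harris: salary
  Frank Thomas: salary
  Karl Davis: complete

Per field:
  name: 0 missing
  age: 0 missing
  city: 1 missing
  department: 1 missing
  salary: 2 missing

Total missing values: 4
Records with any missing: 4

4 missing values (city: 1, department: 1, salary: 2); 4 incomplete records


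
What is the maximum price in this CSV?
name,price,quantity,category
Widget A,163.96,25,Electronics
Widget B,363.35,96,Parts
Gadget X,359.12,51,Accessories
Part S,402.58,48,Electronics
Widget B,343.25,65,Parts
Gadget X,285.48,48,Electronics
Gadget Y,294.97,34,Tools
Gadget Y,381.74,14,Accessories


Computing maximum price:
Values: [163.96, 363.35, 359.12, 402.58, 343.25, 285.48, 294.97, 381.74]
Max = 402.58

402.58


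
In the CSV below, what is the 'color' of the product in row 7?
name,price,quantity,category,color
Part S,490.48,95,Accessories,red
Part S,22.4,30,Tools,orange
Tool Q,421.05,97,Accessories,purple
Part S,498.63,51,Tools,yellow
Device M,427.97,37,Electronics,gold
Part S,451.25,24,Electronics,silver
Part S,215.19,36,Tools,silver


Query: Row 7 ('Part S'), column 'color'
Value: silver

silver


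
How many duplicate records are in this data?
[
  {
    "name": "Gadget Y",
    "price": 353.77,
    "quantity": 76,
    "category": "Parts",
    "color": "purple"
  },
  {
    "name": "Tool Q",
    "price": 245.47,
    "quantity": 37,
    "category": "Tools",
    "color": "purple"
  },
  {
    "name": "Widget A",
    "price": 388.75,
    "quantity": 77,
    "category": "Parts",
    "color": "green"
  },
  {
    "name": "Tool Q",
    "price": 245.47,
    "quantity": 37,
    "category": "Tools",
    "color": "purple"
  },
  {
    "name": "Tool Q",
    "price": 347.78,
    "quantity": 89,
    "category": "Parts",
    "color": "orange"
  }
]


Checking 5 records for duplicates:

  Row 1: Gadget Y ($353.77, qty 76)
  Row 2: Tool Q ($245.47, qty 37)
  Row 3: Widget A ($388.75, qty 77)
  Row 4: Tool Q ($245.47, qty 37) <-- DUPLICATE
  Row 5: Tool Q ($347.78, qty 89)

Duplicates found: 1
Unique records: 4

1 duplicates, 4 unique


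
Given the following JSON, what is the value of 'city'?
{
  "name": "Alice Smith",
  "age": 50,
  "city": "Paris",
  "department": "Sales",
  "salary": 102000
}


Looking up field 'city'
Value: Paris

Paris


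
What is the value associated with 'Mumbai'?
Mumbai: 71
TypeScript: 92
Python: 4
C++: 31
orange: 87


Looking up key 'Mumbai'
Value: 71

71


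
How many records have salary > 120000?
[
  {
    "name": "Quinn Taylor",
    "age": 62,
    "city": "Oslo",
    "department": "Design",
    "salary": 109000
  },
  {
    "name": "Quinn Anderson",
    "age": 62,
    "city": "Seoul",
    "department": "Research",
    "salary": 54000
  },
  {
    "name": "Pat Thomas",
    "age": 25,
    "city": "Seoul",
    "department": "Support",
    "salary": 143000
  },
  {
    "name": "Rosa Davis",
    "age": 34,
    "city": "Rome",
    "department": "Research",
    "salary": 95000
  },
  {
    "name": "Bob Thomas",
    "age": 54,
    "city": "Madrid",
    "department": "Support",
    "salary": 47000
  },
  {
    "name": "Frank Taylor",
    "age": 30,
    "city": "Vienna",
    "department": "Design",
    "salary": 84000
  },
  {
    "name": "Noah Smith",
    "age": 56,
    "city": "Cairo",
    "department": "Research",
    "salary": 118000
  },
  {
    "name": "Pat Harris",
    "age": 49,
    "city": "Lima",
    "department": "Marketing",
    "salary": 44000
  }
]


Data: 8 records
Condition: salary > 120000

Checking each record:
  Quinn Taylor: 109000
  Quinn Anderson: 54000
  Pat Thomas: 143000 MATCH
  Rosa Davis: 95000
  Bob Thomas: 47000
  Frank Taylor: 84000
  Noah Smith: 118000
  Pat Harris: 44000

Count: 1

1


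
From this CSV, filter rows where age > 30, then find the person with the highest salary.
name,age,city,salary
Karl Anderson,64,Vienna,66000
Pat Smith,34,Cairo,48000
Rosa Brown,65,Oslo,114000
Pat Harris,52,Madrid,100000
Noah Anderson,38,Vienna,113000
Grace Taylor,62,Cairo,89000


Filter: age > 30
Sort by: salary (descending)

Filtered records (6):
  Rosa Brown, age 65, salary $114000
  Noah Anderson, age 38, salary $113000
  Pat Harris, age 52, salary $100000
  Grace Taylor, age 62, salary $89000
  Karl Anderson, age 64, salary $66000
  Pat Smith, age 34, salary $48000

Highest salary: Rosa Brown ($114000)

Rosa Brown


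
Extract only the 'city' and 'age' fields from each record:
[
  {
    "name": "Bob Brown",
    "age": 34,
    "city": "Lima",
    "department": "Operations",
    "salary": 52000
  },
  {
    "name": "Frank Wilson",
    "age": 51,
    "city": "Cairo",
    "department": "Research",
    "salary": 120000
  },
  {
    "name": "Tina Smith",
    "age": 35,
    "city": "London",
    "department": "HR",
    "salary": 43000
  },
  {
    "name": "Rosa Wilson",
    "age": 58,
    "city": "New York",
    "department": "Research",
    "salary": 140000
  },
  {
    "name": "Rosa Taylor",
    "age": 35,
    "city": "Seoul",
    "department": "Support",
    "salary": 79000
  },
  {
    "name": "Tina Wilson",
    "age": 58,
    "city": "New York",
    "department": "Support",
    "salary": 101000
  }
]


Original: 6 records with fields: name, age, city, department, salary
Keep: ['city', 'age']
Drop: ['name', 'department', 'salary']
Result: 6 records, 2 fields each

[
  {
    "city": "Lima",
    "age": 34
  },
  {
    "city": "Cairo",
    "age": 51
  },
  {
    "city": "London",
    "age": 35
  },
  {
    "city": "New York",
    "age": 58
  },
  {
    "city": "Seoul",
    "age": 35
  },
  {
    "city": "New York",
    "age": 58
  }
]


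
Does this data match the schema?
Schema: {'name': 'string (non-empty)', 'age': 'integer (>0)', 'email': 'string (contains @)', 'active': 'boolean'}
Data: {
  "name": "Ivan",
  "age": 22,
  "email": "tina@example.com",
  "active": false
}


Validating each field against schema:
  name: OK (non-empty string)
  age: OK (positive integer)
  email: OK (string with @)
  active: OK (boolean)

Result: VALID

VALID


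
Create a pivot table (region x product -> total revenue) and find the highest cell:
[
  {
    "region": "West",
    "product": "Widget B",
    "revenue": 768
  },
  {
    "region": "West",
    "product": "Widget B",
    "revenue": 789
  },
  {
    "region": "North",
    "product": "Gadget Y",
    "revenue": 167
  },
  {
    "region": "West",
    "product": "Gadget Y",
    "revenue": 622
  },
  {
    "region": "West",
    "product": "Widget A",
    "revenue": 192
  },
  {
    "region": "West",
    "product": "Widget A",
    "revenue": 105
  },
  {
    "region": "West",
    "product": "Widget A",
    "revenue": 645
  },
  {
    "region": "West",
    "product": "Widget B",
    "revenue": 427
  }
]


Pivot: region (rows) x product (columns) -> total revenue

     Gadget Y      Widget A      Widget B    
North          167             0             0  
West           622           942          1984  

Highest: West / Widget B = $1984

West / Widget B = $1984


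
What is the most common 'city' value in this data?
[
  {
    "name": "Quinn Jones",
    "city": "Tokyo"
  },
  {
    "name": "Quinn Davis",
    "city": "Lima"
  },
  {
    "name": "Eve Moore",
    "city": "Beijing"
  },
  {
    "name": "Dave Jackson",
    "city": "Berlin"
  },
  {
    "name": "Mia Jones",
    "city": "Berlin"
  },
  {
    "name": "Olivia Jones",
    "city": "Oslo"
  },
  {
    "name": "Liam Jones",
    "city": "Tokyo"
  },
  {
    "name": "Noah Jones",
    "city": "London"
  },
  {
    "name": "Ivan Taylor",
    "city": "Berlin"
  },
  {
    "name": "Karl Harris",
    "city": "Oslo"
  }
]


Counting 'city' values across 10 records:

  Berlin: 3 ###
  Tokyo: 2 ##
  Oslo: 2 ##
  Lima: 1 #
  Beijing: 1 #
  London: 1 #

Most common: Berlin (3 times)

Berlin (3 times)


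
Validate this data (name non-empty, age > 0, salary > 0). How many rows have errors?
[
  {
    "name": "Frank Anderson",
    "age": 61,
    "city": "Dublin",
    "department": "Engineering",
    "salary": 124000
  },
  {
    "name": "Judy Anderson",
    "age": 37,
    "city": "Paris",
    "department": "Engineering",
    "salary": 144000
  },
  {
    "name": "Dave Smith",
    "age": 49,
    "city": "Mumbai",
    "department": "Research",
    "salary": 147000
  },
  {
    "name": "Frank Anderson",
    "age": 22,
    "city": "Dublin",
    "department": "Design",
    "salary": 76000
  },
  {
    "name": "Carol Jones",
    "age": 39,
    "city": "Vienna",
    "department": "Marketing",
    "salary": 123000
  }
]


Validating 5 records:
Rules: name non-empty, age > 0, salary > 0

  Row 1 (Frank Anderson): OK
  Row 2 (Judy Anderson): OK
  Row 3 (Dave Smith): OK
  Row 4 (Frank Anderson): OK
  Row 5 (Carol Jones): OK

Total errors: 0

0 errors


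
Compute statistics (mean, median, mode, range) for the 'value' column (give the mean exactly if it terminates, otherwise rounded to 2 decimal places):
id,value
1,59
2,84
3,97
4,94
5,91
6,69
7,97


Data: [59, 84, 97, 94, 91, 69, 97]
Count: 7
Sum: 591
Mean: 591/7 ≈ 84.43 (rounded to 2 decimal places)
Sorted: [59, 69, 84, 91, 94, 97, 97]
Median: 91.0
Mode: 97 (2 times)
Range: 97 - 59 = 38
Min: 59, Max: 97

mean≈84.43, median=91.0, mode=97, range=38


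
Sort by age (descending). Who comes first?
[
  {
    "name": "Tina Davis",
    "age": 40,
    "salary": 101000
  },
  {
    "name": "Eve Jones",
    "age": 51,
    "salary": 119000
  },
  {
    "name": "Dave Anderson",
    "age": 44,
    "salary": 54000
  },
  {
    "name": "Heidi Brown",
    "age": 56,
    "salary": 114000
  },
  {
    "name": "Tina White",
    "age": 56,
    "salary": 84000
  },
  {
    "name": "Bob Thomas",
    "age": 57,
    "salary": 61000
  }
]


Sort by: age (descending)

Sorted order:
  1. Bob Thomas (age = 57)
  2. Heidi Brown (age = 56)
  3. Tina White (age = 56)
  4. Eve Jones (age = 51)
  5. Dave Anderson (age = 44)
  6. Tina Davis (age = 40)

First: Bob Thomas

Bob Thomas


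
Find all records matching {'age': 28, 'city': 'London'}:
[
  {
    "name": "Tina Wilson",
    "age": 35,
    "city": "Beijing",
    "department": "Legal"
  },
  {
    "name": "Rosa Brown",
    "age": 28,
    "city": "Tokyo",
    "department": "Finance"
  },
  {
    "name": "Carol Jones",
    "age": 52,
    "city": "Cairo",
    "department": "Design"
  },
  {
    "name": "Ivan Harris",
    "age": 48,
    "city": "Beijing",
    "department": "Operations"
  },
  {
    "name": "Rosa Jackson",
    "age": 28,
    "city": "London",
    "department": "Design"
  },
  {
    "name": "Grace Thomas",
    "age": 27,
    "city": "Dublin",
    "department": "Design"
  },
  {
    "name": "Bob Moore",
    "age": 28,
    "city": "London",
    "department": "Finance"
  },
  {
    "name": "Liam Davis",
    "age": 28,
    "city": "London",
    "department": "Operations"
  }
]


Search criteria: {'age': 28, 'city': 'London'}

Checking 8 records:
  Tina Wilson: {age: 35, city: Beijing}
  Rosa Brown: {age: 28, city: Tokyo}
  Carol Jones: {age: 52, city: Cairo}
  Ivan Harris: {age: 48, city: Beijing}
  Rosa Jackson: {age: 28, city: London} <-- MATCH
  Grace Thomas: {age: 27, city: Dublin}
  Bob Moore: {age: 28, city: London} <-- MATCH
  Liam Davis: {age: 28, city: London} <-- MATCH

Matches: ["Rosa Jackson", "Bob Moore", "Liam Davis"]

["Rosa Jackson", "Bob Moore", "Liam Davis"]


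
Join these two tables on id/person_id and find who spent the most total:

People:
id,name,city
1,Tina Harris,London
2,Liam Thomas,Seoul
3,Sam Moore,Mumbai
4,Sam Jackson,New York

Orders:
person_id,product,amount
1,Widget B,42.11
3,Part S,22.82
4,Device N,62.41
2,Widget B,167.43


Join on: people.id = orders.person_id

Joined rows:
  Tina Harris (London) bought Widget B for $42.11
  Sam Moore (Mumbai) bought Part S for $22.82
  Sam Jackson (New York) bought Device N for $62.41
  Liam Thomas (Seoul) bought Widget B for $167.43

Total per person:
  Liam Thomas: $167.43
  Sam Jackson: $62.41
  Tina Harris: $42.11
  Sam Moore: $22.82

Top spender: Liam Thomas ($167.43)

Liam Thomas ($167.43)


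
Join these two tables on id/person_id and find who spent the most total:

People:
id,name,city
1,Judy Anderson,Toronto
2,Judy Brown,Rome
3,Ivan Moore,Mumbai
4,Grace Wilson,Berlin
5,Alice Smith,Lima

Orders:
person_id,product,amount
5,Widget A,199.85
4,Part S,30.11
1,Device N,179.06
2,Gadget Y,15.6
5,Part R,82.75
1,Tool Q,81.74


Join on: people.id = orders.person_id

Joined rows:
  Alice Smith (Lima) bought Widget A for $199.85
  Grace Wilson (Berlin) bought Part S for $30.11
  Judy Anderson (Toronto) bought Device N for $179.06
  Judy Brown (Rome) bought Gadget Y for $15.6
  Alice Smith (Lima) bought Part R for $82.75
  Judy Anderson (Toronto) bought Tool Q for $81.74

Total per person:
  Alice Smith: $282.60
  Judy Anderson: $260.80
  Grace Wilson: $30.11
  Judy Brown: $15.60

Top spender: Alice Smith ($282.60)

Alice Smith ($282.60)


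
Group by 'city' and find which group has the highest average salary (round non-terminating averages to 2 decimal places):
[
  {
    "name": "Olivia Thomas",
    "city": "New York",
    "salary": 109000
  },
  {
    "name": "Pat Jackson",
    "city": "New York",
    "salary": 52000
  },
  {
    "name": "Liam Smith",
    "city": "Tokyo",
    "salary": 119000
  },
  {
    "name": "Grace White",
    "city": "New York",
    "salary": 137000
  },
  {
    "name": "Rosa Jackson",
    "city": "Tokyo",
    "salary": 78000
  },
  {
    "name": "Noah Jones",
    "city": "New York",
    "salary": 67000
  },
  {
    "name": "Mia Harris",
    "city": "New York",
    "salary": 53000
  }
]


Group by: city

Groups:
  New York: 5 people, avg salary = 418000/5 = $83600
  Tokyo: 2 people, avg salary = 197000/2 = $98500

Highest average salary: Tokyo ($98500)

Tokyo ($98500)


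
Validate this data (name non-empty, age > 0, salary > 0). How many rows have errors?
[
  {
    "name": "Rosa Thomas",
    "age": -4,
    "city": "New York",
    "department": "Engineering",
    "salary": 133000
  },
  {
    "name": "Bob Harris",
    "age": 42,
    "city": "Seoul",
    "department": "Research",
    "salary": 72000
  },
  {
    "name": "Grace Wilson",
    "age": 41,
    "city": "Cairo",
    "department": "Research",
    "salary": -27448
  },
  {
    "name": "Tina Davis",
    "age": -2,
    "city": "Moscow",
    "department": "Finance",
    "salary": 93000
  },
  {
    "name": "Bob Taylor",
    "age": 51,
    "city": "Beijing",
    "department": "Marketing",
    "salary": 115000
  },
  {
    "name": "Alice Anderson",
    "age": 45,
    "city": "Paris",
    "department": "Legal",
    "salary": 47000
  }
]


Validating 6 records:
Rules: name non-empty, age > 0, salary > 0

  Row 1 (Rosa Thomas): negative age: -4
  Row 2 (Bob Harris): OK
  Row 3 (Grace Wilson): negative salary: -27448
  Row 4 (Tina Davis): negative age: -2
  Row 5 (Bob Taylor): OK
  Row 6 (Alice Anderson): OK

Total errors: 3

3 errors


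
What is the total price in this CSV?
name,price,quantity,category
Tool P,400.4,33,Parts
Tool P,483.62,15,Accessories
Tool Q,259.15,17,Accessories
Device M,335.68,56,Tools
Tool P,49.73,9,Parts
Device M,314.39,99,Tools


Computing total price:
Values: [400.4, 483.62, 259.15, 335.68, 49.73, 314.39]
Sum = 1842.97

1842.97


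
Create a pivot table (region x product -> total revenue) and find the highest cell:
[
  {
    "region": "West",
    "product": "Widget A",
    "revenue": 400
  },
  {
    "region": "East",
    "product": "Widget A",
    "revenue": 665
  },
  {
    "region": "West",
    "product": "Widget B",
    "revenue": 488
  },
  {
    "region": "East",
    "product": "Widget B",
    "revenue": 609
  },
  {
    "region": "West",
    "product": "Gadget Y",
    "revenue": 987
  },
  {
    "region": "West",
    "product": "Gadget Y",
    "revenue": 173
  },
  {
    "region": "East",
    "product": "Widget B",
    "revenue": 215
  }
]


Pivot: region (rows) x product (columns) -> total revenue

     Gadget Y      Widget A      Widget B    
East             0           665           824  
West          1160           400           488  

Highest: West / Gadget Y = $1160

West / Gadget Y = $1160


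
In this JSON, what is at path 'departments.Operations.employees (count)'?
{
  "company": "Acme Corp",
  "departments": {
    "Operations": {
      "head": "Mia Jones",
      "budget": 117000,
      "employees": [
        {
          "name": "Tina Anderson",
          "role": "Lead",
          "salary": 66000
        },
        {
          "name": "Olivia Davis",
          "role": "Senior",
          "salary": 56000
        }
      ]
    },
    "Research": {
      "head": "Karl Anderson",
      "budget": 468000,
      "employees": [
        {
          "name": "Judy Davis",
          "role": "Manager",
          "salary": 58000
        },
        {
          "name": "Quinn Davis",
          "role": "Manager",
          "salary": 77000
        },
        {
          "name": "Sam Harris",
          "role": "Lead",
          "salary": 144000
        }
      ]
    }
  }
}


Path: departments.Operations.employees (count)

Navigate:
  -> departments
  -> Operations
  -> employees (array, length 2)

2


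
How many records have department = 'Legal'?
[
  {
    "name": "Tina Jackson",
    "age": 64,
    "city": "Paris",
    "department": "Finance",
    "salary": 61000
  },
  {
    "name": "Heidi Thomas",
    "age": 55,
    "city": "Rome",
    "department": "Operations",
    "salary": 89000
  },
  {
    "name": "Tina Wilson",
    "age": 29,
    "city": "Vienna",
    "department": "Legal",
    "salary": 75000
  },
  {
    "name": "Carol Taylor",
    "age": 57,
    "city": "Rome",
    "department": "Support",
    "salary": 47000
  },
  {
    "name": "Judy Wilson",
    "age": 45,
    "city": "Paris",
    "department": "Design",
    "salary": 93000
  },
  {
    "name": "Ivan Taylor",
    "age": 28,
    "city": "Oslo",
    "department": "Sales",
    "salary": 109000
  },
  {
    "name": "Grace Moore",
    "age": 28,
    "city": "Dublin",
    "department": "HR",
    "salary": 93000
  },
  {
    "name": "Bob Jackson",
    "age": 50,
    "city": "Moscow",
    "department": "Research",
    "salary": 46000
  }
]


Data: 8 records
Condition: department = 'Legal'

Checking each record:
  Tina Jackson: Finance
  Heidi Thomas: Operations
  Tina Wilson: Legal MATCH
  Carol Taylor: Support
  Judy Wilson: Design
  Ivan Taylor: Sales
  Grace Moore: HR
  Bob Jackson: Research

Count: 1

1


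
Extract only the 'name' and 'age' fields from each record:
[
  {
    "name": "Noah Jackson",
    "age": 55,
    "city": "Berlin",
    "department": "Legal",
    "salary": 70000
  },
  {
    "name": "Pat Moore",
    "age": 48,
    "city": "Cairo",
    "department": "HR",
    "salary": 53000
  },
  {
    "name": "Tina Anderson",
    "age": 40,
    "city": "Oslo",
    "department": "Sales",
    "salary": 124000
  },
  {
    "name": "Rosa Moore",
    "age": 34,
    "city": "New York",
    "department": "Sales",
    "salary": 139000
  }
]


Original: 4 records with fields: name, age, city, department, salary
Keep: ['name', 'age']
Drop: ['city', 'department', 'salary']
Result: 4 records, 2 fields each

[
  {
    "name": "Noah Jackson",
    "age": 55
  },
  {
    "name": "Pat Moore",
    "age": 48
  },
  {
    "name": "Tina Anderson",
    "age": 40
  },
  {
    "name": "Rosa Moore",
    "age": 34
  }
]


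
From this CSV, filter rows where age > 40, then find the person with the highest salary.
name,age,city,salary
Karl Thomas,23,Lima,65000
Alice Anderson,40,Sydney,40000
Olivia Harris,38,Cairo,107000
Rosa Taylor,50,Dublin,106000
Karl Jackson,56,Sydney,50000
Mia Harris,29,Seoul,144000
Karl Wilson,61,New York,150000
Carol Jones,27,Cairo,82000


Filter: age > 40
Sort by: salary (descending)

Filtered records (3):
  Karl Wilson, age 61, salary $150000
  Rosa Taylor, age 50, salary $106000
  Karl Jackson, age 56, salary $50000

Highest salary: Karl Wilson ($150000)

Karl Wilson


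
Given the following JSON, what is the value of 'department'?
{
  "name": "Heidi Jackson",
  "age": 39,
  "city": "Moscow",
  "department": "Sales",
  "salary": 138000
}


Looking up field 'department'
Value: Sales

Sales


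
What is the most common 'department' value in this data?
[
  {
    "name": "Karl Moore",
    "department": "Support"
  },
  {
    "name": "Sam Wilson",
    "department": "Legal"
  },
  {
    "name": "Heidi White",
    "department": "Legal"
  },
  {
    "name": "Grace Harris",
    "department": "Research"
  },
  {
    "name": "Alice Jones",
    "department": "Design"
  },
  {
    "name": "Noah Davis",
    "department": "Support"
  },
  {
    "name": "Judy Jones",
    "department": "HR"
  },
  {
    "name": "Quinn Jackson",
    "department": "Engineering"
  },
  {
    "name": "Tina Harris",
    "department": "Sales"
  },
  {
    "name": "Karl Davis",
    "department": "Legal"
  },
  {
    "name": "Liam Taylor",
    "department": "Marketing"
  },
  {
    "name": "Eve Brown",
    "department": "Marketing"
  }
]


Counting 'department' values across 12 records:

  Legal: 3 ###
  Support: 2 ##
  Marketing: 2 ##
  Research: 1 #
  Design: 1 #
  HR: 1 #
  Engineering: 1 #
  Sales: 1 #

Most common: Legal (3 times)

Legal (3 times)


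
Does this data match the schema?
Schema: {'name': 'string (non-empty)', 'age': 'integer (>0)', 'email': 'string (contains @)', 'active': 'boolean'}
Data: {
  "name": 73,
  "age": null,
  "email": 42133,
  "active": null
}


Validating each field against schema:
  name: FAIL (73 is not a string)
  age: FAIL (null is not an integer)
  email: FAIL (42133 is not a string)
  active: FAIL (null is not a boolean)

Result: INVALID (4 errors: name, age, email, active)

INVALID (4 errors: name, age, email, active)


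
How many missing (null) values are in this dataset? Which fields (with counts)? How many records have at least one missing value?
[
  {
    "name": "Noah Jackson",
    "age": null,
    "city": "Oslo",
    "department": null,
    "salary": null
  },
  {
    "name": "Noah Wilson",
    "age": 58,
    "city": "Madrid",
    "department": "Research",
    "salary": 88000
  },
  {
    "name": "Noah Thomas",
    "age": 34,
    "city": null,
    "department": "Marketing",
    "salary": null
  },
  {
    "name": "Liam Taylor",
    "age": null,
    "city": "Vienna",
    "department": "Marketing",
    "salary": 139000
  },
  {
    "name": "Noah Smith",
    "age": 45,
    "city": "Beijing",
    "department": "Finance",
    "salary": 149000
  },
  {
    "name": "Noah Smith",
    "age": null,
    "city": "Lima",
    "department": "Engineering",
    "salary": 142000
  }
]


Checking for missing (null) values in 6 records:

  Noah Jackson: age, department, salary
  Noah Wilson: complete
  Noah Thomas: city, salary
  Liam Taylor: age
  Noah Smith: complete
  Noah Smith: age

Per field:
  name: 0 missing
  age: 3 missing
  city: 1 missing
  department: 1 missing
  salary: 2 missing

Total missing values: 7
Records with any missing: 4

7 missing values (age: 3, city: 1, department: 1, salary: 2); 4 incomplete records


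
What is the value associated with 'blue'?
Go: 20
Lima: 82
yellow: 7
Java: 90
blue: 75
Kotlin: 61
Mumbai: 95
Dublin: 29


Looking up key 'blue'
Value: 75

75


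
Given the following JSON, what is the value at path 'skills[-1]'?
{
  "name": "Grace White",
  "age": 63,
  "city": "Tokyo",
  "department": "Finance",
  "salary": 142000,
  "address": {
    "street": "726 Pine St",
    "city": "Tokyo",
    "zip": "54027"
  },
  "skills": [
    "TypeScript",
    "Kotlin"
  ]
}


Query: skills[-1]
Path: skills -> last element
Value: Kotlin

Kotlin


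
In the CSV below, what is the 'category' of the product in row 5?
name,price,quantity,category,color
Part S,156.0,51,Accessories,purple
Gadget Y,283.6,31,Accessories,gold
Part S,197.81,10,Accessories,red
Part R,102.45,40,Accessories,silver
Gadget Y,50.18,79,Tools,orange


Query: Row 5 ('Gadget Y'), column 'category'
Value: Tools

Tools


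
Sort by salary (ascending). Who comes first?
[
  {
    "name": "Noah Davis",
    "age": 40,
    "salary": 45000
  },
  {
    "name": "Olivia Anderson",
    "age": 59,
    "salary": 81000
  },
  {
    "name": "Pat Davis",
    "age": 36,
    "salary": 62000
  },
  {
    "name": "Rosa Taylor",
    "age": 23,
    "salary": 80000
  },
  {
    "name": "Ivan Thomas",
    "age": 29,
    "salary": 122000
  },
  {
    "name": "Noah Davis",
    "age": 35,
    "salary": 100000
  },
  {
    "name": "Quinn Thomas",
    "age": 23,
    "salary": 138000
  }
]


Sort by: salary (ascending)

Sorted order:
  1. Noah Davis (salary = 45000)
  2. Pat Davis (salary = 62000)
  3. Rosa Taylor (salary = 80000)
  4. Olivia Anderson (salary = 81000)
  5. Noah Davis (salary = 100000)
  6. Ivan Thomas (salary = 122000)
  7. Quinn Thomas (salary = 138000)

First: Noah Davis

Noah Davis
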